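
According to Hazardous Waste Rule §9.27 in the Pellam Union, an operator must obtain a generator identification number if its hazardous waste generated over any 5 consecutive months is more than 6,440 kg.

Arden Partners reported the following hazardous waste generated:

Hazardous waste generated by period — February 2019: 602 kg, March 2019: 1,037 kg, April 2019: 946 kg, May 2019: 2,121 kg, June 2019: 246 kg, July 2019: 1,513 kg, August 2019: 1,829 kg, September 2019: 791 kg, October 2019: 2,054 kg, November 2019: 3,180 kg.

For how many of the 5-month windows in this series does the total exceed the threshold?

3

February 2019–June 2019: 602 kg + 1,037 kg + 946 kg + 2,121 kg + 246 kg = 4,952 kg (under)
March 2019–July 2019: 1,037 kg + 946 kg + 2,121 kg + 246 kg + 1,513 kg = 5,863 kg (under)
April 2019–August 2019: 946 kg + 2,121 kg + 246 kg + 1,513 kg + 1,829 kg = 6,655 kg (over)
May 2019–September 2019: 2,121 kg + 246 kg + 1,513 kg + 1,829 kg + 791 kg = 6,500 kg (over)
June 2019–October 2019: 246 kg + 1,513 kg + 1,829 kg + 791 kg + 2,054 kg = 6,433 kg (under)
July 2019–November 2019: 1,513 kg + 1,829 kg + 791 kg + 2,054 kg + 3,180 kg = 9,367 kg (over)
3 windows exceed the threshold.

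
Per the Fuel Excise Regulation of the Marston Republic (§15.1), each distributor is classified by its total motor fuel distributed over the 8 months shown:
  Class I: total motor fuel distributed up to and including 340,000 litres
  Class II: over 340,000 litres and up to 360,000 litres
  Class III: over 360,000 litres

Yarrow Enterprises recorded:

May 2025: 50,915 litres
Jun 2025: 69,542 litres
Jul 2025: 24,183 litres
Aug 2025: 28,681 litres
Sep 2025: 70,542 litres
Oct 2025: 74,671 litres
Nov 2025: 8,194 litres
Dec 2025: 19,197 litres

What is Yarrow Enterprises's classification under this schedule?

Class II

Total motor fuel distributed: 50,915 litres + 69,542 litres + 24,183 litres + 28,681 litres + 70,542 litres + 74,671 litres + 8,194 litres + 19,197 litres = 345,925 litres.
340,000 litres < 345,925 litres ≤ 360,000 litres, so Class II applies.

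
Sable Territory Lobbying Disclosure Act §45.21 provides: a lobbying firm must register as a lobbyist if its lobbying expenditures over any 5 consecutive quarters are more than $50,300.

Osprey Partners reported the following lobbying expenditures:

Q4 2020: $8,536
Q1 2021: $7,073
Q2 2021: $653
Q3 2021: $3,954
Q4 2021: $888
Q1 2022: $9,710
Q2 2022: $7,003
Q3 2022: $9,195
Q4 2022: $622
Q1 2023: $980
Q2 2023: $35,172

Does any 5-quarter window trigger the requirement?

Yes

Q4 2020–Q4 2021: $8,536 + $7,073 + $653 + $3,954 + $888 = $21,104 (under)
Q1 2021–Q1 2022: $7,073 + $653 + $3,954 + $888 + $9,710 = $22,278 (under)
Q2 2021–Q2 2022: $653 + $3,954 + $888 + $9,710 + $7,003 = $22,208 (under)
Q3 2021–Q3 2022: $3,954 + $888 + $9,710 + $7,003 + $9,195 = $30,750 (under)
Q4 2021–Q4 2022: $888 + $9,710 + $7,003 + $9,195 + $622 = $27,418 (under)
Q1 2022–Q1 2023: $9,710 + $7,003 + $9,195 + $622 + $980 = $27,510 (under)
Q2 2022–Q2 2023: $7,003 + $9,195 + $622 + $980 + $35,172 = $52,972 (over)
At least one window exceeds $50,300.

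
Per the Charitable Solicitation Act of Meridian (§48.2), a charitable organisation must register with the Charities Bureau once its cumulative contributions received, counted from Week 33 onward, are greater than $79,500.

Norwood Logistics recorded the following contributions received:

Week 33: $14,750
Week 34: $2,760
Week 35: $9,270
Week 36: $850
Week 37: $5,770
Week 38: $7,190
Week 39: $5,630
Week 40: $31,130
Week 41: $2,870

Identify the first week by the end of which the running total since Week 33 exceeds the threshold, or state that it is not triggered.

Week 41

Through Week 33: $14,750
Through Week 34: $17,510
Through Week 35: $26,780
Through Week 36: $27,630
Through Week 37: $33,400
Through Week 38: $40,590
Through Week 39: $46,220
Through Week 40: $77,350
Through Week 41: $80,220 ← exceeds threshold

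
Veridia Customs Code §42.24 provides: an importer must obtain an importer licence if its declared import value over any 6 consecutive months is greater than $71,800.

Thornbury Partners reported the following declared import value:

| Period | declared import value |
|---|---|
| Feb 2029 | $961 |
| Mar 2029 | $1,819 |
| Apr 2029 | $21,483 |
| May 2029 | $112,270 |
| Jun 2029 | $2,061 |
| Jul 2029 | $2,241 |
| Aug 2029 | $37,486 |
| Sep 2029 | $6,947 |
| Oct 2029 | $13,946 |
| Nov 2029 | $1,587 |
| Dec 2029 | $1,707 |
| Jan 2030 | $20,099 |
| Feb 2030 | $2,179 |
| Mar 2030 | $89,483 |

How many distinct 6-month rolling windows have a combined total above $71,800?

Feb 2029–Jul 2029: $961 + $1,819 + $21,483 + $112,270 + $2,061 + $2,241 = $140,835 (over)
Mar 2029–Aug 2029: $1,819 + $21,483 + $112,270 + $2,061 + $2,241 + $37,486 = $177,360 (over)
Apr 2029–Sep 2029: $21,483 + $112,270 + $2,061 + $2,241 + $37,486 + $6,947 = $182,488 (over)
May 2029–Oct 2029: $112,270 + $2,061 + $2,241 + $37,486 + $6,947 + $13,946 = $174,951 (over)
Jun 2029–Nov 2029: $2,061 + $2,241 + $37,486 + $6,947 + $13,946 + $1,587 = $64,268 (under)
Jul 2029–Dec 2029: $2,241 + $37,486 + $6,947 + $13,946 + $1,587 + $1,707 = $63,914 (under)
Aug 2029–Jan 2030: $37,486 + $6,947 + $13,946 + $1,587 + $1,707 + $20,099 = $81,772 (over)
Sep 2029–Feb 2030: $6,947 + $13,946 + $1,587 + $1,707 + $20,099 + $2,179 = $46,465 (under)
Oct 2029–Mar 2030: $13,946 + $1,587 + $1,707 + $20,099 + $2,179 + $89,483 = $129,001 (over)
6 windows exceed the threshold.

6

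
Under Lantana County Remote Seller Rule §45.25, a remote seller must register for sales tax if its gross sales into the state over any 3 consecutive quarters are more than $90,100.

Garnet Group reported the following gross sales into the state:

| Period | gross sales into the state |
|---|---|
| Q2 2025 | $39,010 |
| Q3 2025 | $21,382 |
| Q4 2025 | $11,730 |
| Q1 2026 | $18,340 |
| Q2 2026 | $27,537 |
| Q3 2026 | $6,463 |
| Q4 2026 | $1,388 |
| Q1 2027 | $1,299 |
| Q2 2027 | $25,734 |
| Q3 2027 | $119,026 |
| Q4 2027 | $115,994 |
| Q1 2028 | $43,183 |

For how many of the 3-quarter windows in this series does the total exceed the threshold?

Q2 2025–Q4 2025: $39,010 + $21,382 + $11,730 = $72,122 (under)
Q3 2025–Q1 2026: $21,382 + $11,730 + $18,340 = $51,452 (under)
Q4 2025–Q2 2026: $11,730 + $18,340 + $27,537 = $57,607 (under)
Q1 2026–Q3 2026: $18,340 + $27,537 + $6,463 = $52,340 (under)
Q2 2026–Q4 2026: $27,537 + $6,463 + $1,388 = $35,388 (under)
Q3 2026–Q1 2027: $6,463 + $1,388 + $1,299 = $9,150 (under)
Q4 2026–Q2 2027: $1,388 + $1,299 + $25,734 = $28,421 (under)
Q1 2027–Q3 2027: $1,299 + $25,734 + $119,026 = $146,059 (over)
Q2 2027–Q4 2027: $25,734 + $119,026 + $115,994 = $260,754 (over)
Q3 2027–Q1 2028: $119,026 + $115,994 + $43,183 = $278,203 (over)
3 windows exceed the threshold.

3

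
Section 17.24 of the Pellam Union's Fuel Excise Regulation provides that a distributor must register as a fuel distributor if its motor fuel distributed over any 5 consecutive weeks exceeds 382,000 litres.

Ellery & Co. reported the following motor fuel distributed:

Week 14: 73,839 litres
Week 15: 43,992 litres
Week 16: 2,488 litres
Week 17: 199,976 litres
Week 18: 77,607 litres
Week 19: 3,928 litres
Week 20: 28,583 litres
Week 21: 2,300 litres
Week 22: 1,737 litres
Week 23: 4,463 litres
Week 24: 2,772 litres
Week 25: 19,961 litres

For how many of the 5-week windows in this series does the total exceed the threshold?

1

Week 14–Week 18: 73,839 litres + 43,992 litres + 2,488 litres + 199,976 litres + 77,607 litres = 397,902 litres (over)
Week 15–Week 19: 43,992 litres + 2,488 litres + 199,976 litres + 77,607 litres + 3,928 litres = 327,991 litres (under)
Week 16–Week 20: 2,488 litres + 199,976 litres + 77,607 litres + 3,928 litres + 28,583 litres = 312,582 litres (under)
Week 17–Week 21: 199,976 litres + 77,607 litres + 3,928 litres + 28,583 litres + 2,300 litres = 312,394 litres (under)
Week 18–Week 22: 77,607 litres + 3,928 litres + 28,583 litres + 2,300 litres + 1,737 litres = 114,155 litres (under)
Week 19–Week 23: 3,928 litres + 28,583 litres + 2,300 litres + 1,737 litres + 4,463 litres = 41,011 litres (under)
Week 20–Week 24: 28,583 litres + 2,300 litres + 1,737 litres + 4,463 litres + 2,772 litres = 39,855 litres (under)
Week 21–Week 25: 2,300 litres + 1,737 litres + 4,463 litres + 2,772 litres + 19,961 litres = 31,233 litres (under)
1 window exceeds the threshold.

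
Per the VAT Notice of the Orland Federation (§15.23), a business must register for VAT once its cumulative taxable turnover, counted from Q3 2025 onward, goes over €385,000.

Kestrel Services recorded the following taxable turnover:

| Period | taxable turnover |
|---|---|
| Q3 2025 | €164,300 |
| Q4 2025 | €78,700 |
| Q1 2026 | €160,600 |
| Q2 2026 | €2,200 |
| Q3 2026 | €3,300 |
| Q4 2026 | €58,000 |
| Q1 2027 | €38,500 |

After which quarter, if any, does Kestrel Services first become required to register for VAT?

Q1 2026

Through Q3 2025: €164,300
Through Q4 2025: €243,000
Through Q1 2026: €403,600 ← exceeds threshold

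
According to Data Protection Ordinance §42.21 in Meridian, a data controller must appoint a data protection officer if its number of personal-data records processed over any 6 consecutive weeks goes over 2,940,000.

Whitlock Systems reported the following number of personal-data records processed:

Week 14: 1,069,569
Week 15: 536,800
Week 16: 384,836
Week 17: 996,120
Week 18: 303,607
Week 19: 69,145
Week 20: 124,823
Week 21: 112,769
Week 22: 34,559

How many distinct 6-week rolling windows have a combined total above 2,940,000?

1

Week 14–Week 19: 1,069,569 + 536,800 + 384,836 + 996,120 + 303,607 + 69,145 = 3,360,077 (over)
Week 15–Week 20: 536,800 + 384,836 + 996,120 + 303,607 + 69,145 + 124,823 = 2,415,331 (under)
Week 16–Week 21: 384,836 + 996,120 + 303,607 + 69,145 + 124,823 + 112,769 = 1,991,300 (under)
Week 17–Week 22: 996,120 + 303,607 + 69,145 + 124,823 + 112,769 + 34,559 = 1,641,023 (under)
1 window exceeds the threshold.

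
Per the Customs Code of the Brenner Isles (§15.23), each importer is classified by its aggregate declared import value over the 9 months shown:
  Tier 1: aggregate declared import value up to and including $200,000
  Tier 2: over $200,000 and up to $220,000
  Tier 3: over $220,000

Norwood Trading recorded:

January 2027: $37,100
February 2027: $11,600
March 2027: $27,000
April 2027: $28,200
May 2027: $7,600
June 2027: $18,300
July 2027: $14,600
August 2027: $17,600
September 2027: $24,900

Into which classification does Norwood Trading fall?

Tier 1

Aggregate declared import value: $37,100 + $11,600 + $27,000 + $28,200 + $7,600 + $18,300 + $14,600 + $17,600 + $24,900 = $186,900.
$186,900 ≤ $200,000, so Tier 1 applies.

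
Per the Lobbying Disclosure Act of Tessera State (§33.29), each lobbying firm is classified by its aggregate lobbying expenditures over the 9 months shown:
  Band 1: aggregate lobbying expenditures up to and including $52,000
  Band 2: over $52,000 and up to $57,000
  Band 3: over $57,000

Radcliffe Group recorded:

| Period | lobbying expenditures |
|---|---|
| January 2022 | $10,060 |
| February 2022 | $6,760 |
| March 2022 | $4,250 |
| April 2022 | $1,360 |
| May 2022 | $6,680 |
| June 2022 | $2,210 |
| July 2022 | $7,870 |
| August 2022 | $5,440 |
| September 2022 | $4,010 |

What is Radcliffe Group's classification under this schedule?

Band 1

Aggregate lobbying expenditures: $10,060 + $6,760 + $4,250 + $1,360 + $6,680 + $2,210 + $7,870 + $5,440 + $4,010 = $48,640.
$48,640 ≤ $52,000, so Band 1 applies.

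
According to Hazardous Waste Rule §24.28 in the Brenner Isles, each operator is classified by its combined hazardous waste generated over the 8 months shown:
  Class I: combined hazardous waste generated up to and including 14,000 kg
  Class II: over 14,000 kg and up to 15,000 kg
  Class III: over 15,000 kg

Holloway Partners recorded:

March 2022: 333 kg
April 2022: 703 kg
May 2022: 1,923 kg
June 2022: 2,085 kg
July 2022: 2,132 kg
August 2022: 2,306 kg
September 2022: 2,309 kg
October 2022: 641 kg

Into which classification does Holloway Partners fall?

Class I

Combined hazardous waste generated: 333 kg + 703 kg + 1,923 kg + 2,085 kg + 2,132 kg + 2,306 kg + 2,309 kg + 641 kg = 12,432 kg.
12,432 kg ≤ 14,000 kg, so Class I applies.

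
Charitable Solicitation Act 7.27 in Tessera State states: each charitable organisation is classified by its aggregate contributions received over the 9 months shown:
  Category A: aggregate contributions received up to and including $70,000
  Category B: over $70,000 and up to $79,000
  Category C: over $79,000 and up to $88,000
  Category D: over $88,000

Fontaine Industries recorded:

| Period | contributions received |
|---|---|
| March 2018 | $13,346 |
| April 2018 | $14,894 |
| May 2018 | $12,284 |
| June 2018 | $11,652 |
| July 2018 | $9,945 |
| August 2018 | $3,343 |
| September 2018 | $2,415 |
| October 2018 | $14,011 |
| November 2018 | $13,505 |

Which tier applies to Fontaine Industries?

Aggregate contributions received: $13,346 + $14,894 + $12,284 + $11,652 + $9,945 + $3,343 + $2,415 + $14,011 + $13,505 = $95,395.
$95,395 > $88,000, so Category D applies.

Category D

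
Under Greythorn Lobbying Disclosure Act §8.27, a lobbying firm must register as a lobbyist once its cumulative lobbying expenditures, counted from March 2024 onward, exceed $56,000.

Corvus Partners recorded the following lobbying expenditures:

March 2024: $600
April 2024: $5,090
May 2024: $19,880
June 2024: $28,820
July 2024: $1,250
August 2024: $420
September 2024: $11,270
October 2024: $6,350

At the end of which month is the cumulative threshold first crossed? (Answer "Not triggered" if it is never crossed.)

Through March 2024: $600
Through April 2024: $5,690
Through May 2024: $25,570
Through June 2024: $54,390
Through July 2024: $55,640
Through August 2024: $56,060 ← exceeds threshold

August 2024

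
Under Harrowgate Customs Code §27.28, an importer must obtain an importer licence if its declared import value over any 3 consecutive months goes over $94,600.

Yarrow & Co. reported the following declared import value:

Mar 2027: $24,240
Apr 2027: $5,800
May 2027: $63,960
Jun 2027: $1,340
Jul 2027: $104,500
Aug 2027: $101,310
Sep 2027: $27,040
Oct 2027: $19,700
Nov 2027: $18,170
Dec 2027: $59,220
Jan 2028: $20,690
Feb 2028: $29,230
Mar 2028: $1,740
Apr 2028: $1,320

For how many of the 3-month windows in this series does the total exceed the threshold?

Mar 2027–May 2027: $24,240 + $5,800 + $63,960 = $94,000 (under)
Apr 2027–Jun 2027: $5,800 + $63,960 + $1,340 = $71,100 (under)
May 2027–Jul 2027: $63,960 + $1,340 + $104,500 = $169,800 (over)
Jun 2027–Aug 2027: $1,340 + $104,500 + $101,310 = $207,150 (over)
Jul 2027–Sep 2027: $104,500 + $101,310 + $27,040 = $232,850 (over)
Aug 2027–Oct 2027: $101,310 + $27,040 + $19,700 = $148,050 (over)
Sep 2027–Nov 2027: $27,040 + $19,700 + $18,170 = $64,910 (under)
Oct 2027–Dec 2027: $19,700 + $18,170 + $59,220 = $97,090 (over)
Nov 2027–Jan 2028: $18,170 + $59,220 + $20,690 = $98,080 (over)
Dec 2027–Feb 2028: $59,220 + $20,690 + $29,230 = $109,140 (over)
Jan 2028–Mar 2028: $20,690 + $29,230 + $1,740 = $51,660 (under)
Feb 2028–Apr 2028: $29,230 + $1,740 + $1,320 = $32,290 (under)
7 windows exceed the threshold.

7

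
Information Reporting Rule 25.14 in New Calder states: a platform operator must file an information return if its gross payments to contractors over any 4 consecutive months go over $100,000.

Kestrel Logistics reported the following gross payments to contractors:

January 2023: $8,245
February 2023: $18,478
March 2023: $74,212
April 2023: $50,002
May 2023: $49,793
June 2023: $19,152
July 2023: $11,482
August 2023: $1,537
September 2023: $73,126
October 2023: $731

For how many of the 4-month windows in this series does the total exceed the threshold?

5

January 2023–April 2023: $8,245 + $18,478 + $74,212 + $50,002 = $150,937 (over)
February 2023–May 2023: $18,478 + $74,212 + $50,002 + $49,793 = $192,485 (over)
March 2023–June 2023: $74,212 + $50,002 + $49,793 + $19,152 = $193,159 (over)
April 2023–July 2023: $50,002 + $49,793 + $19,152 + $11,482 = $130,429 (over)
May 2023–August 2023: $49,793 + $19,152 + $11,482 + $1,537 = $81,964 (under)
June 2023–September 2023: $19,152 + $11,482 + $1,537 + $73,126 = $105,297 (over)
July 2023–October 2023: $11,482 + $1,537 + $73,126 + $731 = $86,876 (under)
5 windows exceed the threshold.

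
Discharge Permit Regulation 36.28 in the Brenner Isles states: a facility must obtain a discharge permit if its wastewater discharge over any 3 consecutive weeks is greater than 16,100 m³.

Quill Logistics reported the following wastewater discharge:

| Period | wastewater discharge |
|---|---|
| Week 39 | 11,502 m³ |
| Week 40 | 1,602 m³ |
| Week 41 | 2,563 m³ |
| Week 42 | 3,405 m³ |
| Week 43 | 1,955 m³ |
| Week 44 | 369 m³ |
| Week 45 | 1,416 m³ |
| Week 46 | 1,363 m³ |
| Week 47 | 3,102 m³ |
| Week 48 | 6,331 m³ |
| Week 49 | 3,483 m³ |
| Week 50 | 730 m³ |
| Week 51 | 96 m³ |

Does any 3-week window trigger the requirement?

No

Week 39–Week 41: 11,502 m³ + 1,602 m³ + 2,563 m³ = 15,667 m³ (under)
Week 40–Week 42: 1,602 m³ + 2,563 m³ + 3,405 m³ = 7,570 m³ (under)
Week 41–Week 43: 2,563 m³ + 3,405 m³ + 1,955 m³ = 7,923 m³ (under)
Week 42–Week 44: 3,405 m³ + 1,955 m³ + 369 m³ = 5,729 m³ (under)
Week 43–Week 45: 1,955 m³ + 369 m³ + 1,416 m³ = 3,740 m³ (under)
Week 44–Week 46: 369 m³ + 1,416 m³ + 1,363 m³ = 3,148 m³ (under)
Week 45–Week 47: 1,416 m³ + 1,363 m³ + 3,102 m³ = 5,881 m³ (under)
Week 46–Week 48: 1,363 m³ + 3,102 m³ + 6,331 m³ = 10,796 m³ (under)
Week 47–Week 49: 3,102 m³ + 6,331 m³ + 3,483 m³ = 12,916 m³ (under)
Week 48–Week 50: 6,331 m³ + 3,483 m³ + 730 m³ = 10,544 m³ (under)
Week 49–Week 51: 3,483 m³ + 730 m³ + 96 m³ = 4,309 m³ (under)
No window exceeds 16,100 m³.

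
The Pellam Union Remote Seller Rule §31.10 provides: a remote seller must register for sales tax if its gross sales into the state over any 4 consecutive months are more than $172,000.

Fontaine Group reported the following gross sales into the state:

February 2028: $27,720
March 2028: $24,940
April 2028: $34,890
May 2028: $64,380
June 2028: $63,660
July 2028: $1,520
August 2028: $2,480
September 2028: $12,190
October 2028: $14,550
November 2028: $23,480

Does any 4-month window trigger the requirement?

Yes

February 2028–May 2028: $27,720 + $24,940 + $34,890 + $64,380 = $151,930 (under)
March 2028–June 2028: $24,940 + $34,890 + $64,380 + $63,660 = $187,870 (over)
April 2028–July 2028: $34,890 + $64,380 + $63,660 + $1,520 = $164,450 (under)
May 2028–August 2028: $64,380 + $63,660 + $1,520 + $2,480 = $132,040 (under)
June 2028–September 2028: $63,660 + $1,520 + $2,480 + $12,190 = $79,850 (under)
July 2028–October 2028: $1,520 + $2,480 + $12,190 + $14,550 = $30,740 (under)
August 2028–November 2028: $2,480 + $12,190 + $14,550 + $23,480 = $52,700 (under)
At least one window exceeds $172,000.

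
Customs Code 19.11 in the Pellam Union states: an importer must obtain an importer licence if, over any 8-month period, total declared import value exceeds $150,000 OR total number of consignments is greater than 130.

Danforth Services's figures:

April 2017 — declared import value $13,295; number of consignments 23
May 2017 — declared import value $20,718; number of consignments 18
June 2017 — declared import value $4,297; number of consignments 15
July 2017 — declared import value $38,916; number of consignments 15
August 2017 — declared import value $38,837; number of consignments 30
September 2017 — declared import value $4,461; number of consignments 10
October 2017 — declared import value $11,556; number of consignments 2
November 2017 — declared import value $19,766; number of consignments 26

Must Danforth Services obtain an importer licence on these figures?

Yes

Total declared import value: $13,295 + $20,718 + $4,297 + $38,916 + $38,837 + $4,461 + $11,556 + $19,766 = $151,846 (> $150,000).
Total number of consignments: 23 + 18 + 15 + 15 + 30 + 10 + 2 + 26 = 139 (> 130).
The test is 'or': at least one threshold is exceeded.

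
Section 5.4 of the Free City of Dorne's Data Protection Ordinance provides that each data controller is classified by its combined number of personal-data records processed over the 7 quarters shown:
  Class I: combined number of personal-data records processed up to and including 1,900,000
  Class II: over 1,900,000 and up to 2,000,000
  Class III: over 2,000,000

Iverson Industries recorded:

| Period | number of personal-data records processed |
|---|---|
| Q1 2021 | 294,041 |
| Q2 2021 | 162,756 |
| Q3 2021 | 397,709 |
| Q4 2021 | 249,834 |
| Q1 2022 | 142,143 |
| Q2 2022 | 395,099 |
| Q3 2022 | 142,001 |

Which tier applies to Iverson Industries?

Class I

Combined number of personal-data records processed: 294,041 + 162,756 + 397,709 + 249,834 + 142,143 + 395,099 + 142,001 = 1,783,583.
1,783,583 ≤ 1,900,000, so Class I applies.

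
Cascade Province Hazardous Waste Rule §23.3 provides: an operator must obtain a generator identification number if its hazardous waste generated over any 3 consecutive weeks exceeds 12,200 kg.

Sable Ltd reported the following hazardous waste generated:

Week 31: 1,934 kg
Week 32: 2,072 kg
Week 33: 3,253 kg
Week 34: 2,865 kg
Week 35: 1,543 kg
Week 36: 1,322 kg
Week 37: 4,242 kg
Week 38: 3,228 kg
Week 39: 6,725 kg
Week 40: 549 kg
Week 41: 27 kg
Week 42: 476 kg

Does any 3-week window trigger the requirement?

Yes

Week 31–Week 33: 1,934 kg + 2,072 kg + 3,253 kg = 7,259 kg (under)
Week 32–Week 34: 2,072 kg + 3,253 kg + 2,865 kg = 8,190 kg (under)
Week 33–Week 35: 3,253 kg + 2,865 kg + 1,543 kg = 7,661 kg (under)
Week 34–Week 36: 2,865 kg + 1,543 kg + 1,322 kg = 5,730 kg (under)
Week 35–Week 37: 1,543 kg + 1,322 kg + 4,242 kg = 7,107 kg (under)
Week 36–Week 38: 1,322 kg + 4,242 kg + 3,228 kg = 8,792 kg (under)
Week 37–Week 39: 4,242 kg + 3,228 kg + 6,725 kg = 14,195 kg (over)
Week 38–Week 40: 3,228 kg + 6,725 kg + 549 kg = 10,502 kg (under)
Week 39–Week 41: 6,725 kg + 549 kg + 27 kg = 7,301 kg (under)
Week 40–Week 42: 549 kg + 27 kg + 476 kg = 1,052 kg (under)
At least one window exceeds 12,200 kg.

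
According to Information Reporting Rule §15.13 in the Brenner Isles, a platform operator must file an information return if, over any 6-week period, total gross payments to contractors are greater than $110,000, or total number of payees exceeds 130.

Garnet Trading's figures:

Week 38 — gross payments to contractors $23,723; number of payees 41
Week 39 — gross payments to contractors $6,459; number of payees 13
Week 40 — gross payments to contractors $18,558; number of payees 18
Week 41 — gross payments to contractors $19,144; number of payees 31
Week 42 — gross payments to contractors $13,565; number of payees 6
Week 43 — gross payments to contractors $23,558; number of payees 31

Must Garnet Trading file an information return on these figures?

Total gross payments to contractors: $23,723 + $6,459 + $18,558 + $19,144 + $13,565 + $23,558 = $105,007 (≤ $110,000).
Total number of payees: 41 + 13 + 18 + 31 + 6 + 31 = 140 (> 130).
The test is 'or': at least one threshold is exceeded.

Yes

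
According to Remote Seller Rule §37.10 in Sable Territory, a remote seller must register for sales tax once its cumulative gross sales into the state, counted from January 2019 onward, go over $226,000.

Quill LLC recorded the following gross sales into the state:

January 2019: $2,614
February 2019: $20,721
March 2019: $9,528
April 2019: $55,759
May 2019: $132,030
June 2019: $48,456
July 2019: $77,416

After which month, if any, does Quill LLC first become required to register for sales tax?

Through January 2019: $2,614
Through February 2019: $23,335
Through March 2019: $32,863
Through April 2019: $88,622
Through May 2019: $220,652
Through June 2019: $269,108 ← exceeds threshold

June 2019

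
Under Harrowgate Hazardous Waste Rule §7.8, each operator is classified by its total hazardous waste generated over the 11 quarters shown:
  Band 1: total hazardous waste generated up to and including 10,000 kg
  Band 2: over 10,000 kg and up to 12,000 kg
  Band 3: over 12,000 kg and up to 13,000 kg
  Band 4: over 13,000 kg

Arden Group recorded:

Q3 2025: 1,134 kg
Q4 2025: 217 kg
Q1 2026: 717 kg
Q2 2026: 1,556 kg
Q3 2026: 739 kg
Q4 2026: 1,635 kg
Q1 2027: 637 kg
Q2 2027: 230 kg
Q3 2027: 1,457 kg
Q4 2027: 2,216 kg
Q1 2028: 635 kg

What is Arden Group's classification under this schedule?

Band 2

Total hazardous waste generated: 1,134 kg + 217 kg + 717 kg + 1,556 kg + 739 kg + 1,635 kg + 637 kg + 230 kg + 1,457 kg + 2,216 kg + 635 kg = 11,173 kg.
10,000 kg < 11,173 kg ≤ 12,000 kg, so Band 2 applies.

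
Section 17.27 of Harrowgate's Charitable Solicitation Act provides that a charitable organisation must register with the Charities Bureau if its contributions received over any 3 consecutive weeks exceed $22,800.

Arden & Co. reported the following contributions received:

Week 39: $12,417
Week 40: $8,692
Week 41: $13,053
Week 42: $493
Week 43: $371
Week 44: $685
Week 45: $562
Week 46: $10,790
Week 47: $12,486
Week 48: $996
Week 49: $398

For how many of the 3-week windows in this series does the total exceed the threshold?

3

Week 39–Week 41: $12,417 + $8,692 + $13,053 = $34,162 (over)
Week 40–Week 42: $8,692 + $13,053 + $493 = $22,238 (under)
Week 41–Week 43: $13,053 + $493 + $371 = $13,917 (under)
Week 42–Week 44: $493 + $371 + $685 = $1,549 (under)
Week 43–Week 45: $371 + $685 + $562 = $1,618 (under)
Week 44–Week 46: $685 + $562 + $10,790 = $12,037 (under)
Week 45–Week 47: $562 + $10,790 + $12,486 = $23,838 (over)
Week 46–Week 48: $10,790 + $12,486 + $996 = $24,272 (over)
Week 47–Week 49: $12,486 + $996 + $398 = $13,880 (under)
3 windows exceed the threshold.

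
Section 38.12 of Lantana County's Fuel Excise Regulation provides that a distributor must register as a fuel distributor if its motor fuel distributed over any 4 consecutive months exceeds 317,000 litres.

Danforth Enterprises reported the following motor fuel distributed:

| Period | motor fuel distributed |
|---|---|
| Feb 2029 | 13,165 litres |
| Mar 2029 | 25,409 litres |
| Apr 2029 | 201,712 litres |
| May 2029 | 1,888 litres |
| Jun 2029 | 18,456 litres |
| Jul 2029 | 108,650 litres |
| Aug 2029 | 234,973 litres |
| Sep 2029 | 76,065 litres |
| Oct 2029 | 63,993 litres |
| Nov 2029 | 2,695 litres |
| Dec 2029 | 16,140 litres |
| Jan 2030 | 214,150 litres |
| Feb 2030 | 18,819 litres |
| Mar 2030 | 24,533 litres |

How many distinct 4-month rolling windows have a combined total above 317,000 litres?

Feb 2029–May 2029: 13,165 litres + 25,409 litres + 201,712 litres + 1,888 litres = 242,174 litres (under)
Mar 2029–Jun 2029: 25,409 litres + 201,712 litres + 1,888 litres + 18,456 litres = 247,465 litres (under)
Apr 2029–Jul 2029: 201,712 litres + 1,888 litres + 18,456 litres + 108,650 litres = 330,706 litres (over)
May 2029–Aug 2029: 1,888 litres + 18,456 litres + 108,650 litres + 234,973 litres = 363,967 litres (over)
Jun 2029–Sep 2029: 18,456 litres + 108,650 litres + 234,973 litres + 76,065 litres = 438,144 litres (over)
Jul 2029–Oct 2029: 108,650 litres + 234,973 litres + 76,065 litres + 63,993 litres = 483,681 litres (over)
Aug 2029–Nov 2029: 234,973 litres + 76,065 litres + 63,993 litres + 2,695 litres = 377,726 litres (over)
Sep 2029–Dec 2029: 76,065 litres + 63,993 litres + 2,695 litres + 16,140 litres = 158,893 litres (under)
Oct 2029–Jan 2030: 63,993 litres + 2,695 litres + 16,140 litres + 214,150 litres = 296,978 litres (under)
Nov 2029–Feb 2030: 2,695 litres + 16,140 litres + 214,150 litres + 18,819 litres = 251,804 litres (under)
Dec 2029–Mar 2030: 16,140 litres + 214,150 litres + 18,819 litres + 24,533 litres = 273,642 litres (under)
5 windows exceed the threshold.

5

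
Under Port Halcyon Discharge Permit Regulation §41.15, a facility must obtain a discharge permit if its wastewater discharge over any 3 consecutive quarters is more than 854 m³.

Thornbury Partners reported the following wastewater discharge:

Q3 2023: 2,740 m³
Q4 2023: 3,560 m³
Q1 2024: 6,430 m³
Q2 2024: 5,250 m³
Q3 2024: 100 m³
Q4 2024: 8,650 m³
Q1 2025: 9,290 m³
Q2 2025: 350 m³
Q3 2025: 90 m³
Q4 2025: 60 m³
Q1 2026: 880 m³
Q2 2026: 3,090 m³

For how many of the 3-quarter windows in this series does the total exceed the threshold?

9

Q3 2023–Q1 2024: 2,740 m³ + 3,560 m³ + 6,430 m³ = 12,730 m³ (over)
Q4 2023–Q2 2024: 3,560 m³ + 6,430 m³ + 5,250 m³ = 15,240 m³ (over)
Q1 2024–Q3 2024: 6,430 m³ + 5,250 m³ + 100 m³ = 11,780 m³ (over)
Q2 2024–Q4 2024: 5,250 m³ + 100 m³ + 8,650 m³ = 14,000 m³ (over)
Q3 2024–Q1 2025: 100 m³ + 8,650 m³ + 9,290 m³ = 18,040 m³ (over)
Q4 2024–Q2 2025: 8,650 m³ + 9,290 m³ + 350 m³ = 18,290 m³ (over)
Q1 2025–Q3 2025: 9,290 m³ + 350 m³ + 90 m³ = 9,730 m³ (over)
Q2 2025–Q4 2025: 350 m³ + 90 m³ + 60 m³ = 500 m³ (under)
Q3 2025–Q1 2026: 90 m³ + 60 m³ + 880 m³ = 1,030 m³ (over)
Q4 2025–Q2 2026: 60 m³ + 880 m³ + 3,090 m³ = 4,030 m³ (over)
9 windows exceed the threshold.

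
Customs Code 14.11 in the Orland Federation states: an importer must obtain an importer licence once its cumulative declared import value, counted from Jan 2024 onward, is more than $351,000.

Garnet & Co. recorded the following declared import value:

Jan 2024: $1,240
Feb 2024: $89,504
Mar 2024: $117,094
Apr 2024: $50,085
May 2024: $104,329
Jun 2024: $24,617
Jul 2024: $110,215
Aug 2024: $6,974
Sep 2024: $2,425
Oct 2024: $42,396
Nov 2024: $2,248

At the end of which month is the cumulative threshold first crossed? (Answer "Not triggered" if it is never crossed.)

May 2024

Through Jan 2024: $1,240
Through Feb 2024: $90,744
Through Mar 2024: $207,838
Through Apr 2024: $257,923
Through May 2024: $362,252 ← exceeds threshold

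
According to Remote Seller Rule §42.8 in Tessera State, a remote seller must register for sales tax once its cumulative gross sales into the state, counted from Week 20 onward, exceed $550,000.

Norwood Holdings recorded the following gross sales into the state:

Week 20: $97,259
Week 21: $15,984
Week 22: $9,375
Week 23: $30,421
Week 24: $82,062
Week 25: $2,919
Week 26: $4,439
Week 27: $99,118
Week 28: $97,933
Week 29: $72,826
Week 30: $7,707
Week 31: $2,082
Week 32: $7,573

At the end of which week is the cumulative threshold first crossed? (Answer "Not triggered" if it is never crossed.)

Through Week 20: $97,259
Through Week 21: $113,243
Through Week 22: $122,618
Through Week 23: $153,039
Through Week 24: $235,101
Through Week 25: $238,020
Through Week 26: $242,459
Through Week 27: $341,577
Through Week 28: $439,510
Through Week 29: $512,336
Through Week 30: $520,043
Through Week 31: $522,125
Through Week 32: $529,698
Final cumulative total $529,698 ≤ $550,000; the threshold is never exceeded.

Not triggered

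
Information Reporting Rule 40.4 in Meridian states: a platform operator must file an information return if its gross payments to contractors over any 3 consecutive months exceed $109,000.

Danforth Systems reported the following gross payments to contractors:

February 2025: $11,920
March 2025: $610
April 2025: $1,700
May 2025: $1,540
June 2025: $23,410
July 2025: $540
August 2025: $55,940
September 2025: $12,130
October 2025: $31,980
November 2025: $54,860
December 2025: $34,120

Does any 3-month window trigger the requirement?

February 2025–April 2025: $11,920 + $610 + $1,700 = $14,230 (under)
March 2025–May 2025: $610 + $1,700 + $1,540 = $3,850 (under)
April 2025–June 2025: $1,700 + $1,540 + $23,410 = $26,650 (under)
May 2025–July 2025: $1,540 + $23,410 + $540 = $25,490 (under)
June 2025–August 2025: $23,410 + $540 + $55,940 = $79,890 (under)
July 2025–September 2025: $540 + $55,940 + $12,130 = $68,610 (under)
August 2025–October 2025: $55,940 + $12,130 + $31,980 = $100,050 (under)
September 2025–November 2025: $12,130 + $31,980 + $54,860 = $98,970 (under)
October 2025–December 2025: $31,980 + $54,860 + $34,120 = $120,960 (over)
At least one window exceeds $109,000.

Yes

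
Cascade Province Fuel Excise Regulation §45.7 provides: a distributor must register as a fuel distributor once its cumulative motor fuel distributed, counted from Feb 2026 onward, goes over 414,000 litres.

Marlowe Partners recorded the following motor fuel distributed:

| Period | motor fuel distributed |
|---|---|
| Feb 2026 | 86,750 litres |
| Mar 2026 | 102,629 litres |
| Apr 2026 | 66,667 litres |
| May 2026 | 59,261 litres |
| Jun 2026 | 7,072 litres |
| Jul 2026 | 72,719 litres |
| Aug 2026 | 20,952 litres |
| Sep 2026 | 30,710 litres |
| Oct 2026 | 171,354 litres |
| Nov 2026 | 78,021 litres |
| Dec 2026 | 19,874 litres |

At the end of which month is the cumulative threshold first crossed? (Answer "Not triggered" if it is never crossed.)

Aug 2026

Through Feb 2026: 86,750 litres
Through Mar 2026: 189,379 litres
Through Apr 2026: 256,046 litres
Through May 2026: 315,307 litres
Through Jun 2026: 322,379 litres
Through Jul 2026: 395,098 litres
Through Aug 2026: 416,050 litres ← exceeds threshold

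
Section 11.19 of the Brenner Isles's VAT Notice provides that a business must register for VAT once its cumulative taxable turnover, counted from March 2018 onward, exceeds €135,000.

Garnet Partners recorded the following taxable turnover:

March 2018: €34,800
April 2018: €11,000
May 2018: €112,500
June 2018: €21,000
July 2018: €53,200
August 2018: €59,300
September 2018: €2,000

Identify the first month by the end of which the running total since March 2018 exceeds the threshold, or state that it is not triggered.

Through March 2018: €34,800
Through April 2018: €45,800
Through May 2018: €158,300 ← exceeds threshold

May 2018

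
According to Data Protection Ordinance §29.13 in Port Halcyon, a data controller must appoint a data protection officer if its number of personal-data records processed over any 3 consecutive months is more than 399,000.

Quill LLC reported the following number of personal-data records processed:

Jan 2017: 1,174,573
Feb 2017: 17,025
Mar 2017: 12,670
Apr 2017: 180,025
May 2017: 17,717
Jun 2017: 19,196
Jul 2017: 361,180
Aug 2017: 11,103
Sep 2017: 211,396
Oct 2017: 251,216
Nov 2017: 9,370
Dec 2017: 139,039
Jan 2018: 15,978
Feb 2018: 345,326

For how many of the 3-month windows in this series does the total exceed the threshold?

6

Jan 2017–Mar 2017: 1,174,573 + 17,025 + 12,670 = 1,204,268 (over)
Feb 2017–Apr 2017: 17,025 + 12,670 + 180,025 = 209,720 (under)
Mar 2017–May 2017: 12,670 + 180,025 + 17,717 = 210,412 (under)
Apr 2017–Jun 2017: 180,025 + 17,717 + 19,196 = 216,938 (under)
May 2017–Jul 2017: 17,717 + 19,196 + 361,180 = 398,093 (under)
Jun 2017–Aug 2017: 19,196 + 361,180 + 11,103 = 391,479 (under)
Jul 2017–Sep 2017: 361,180 + 11,103 + 211,396 = 583,679 (over)
Aug 2017–Oct 2017: 11,103 + 211,396 + 251,216 = 473,715 (over)
Sep 2017–Nov 2017: 211,396 + 251,216 + 9,370 = 471,982 (over)
Oct 2017–Dec 2017: 251,216 + 9,370 + 139,039 = 399,625 (over)
Nov 2017–Jan 2018: 9,370 + 139,039 + 15,978 = 164,387 (under)
Dec 2017–Feb 2018: 139,039 + 15,978 + 345,326 = 500,343 (over)
6 windows exceed the threshold.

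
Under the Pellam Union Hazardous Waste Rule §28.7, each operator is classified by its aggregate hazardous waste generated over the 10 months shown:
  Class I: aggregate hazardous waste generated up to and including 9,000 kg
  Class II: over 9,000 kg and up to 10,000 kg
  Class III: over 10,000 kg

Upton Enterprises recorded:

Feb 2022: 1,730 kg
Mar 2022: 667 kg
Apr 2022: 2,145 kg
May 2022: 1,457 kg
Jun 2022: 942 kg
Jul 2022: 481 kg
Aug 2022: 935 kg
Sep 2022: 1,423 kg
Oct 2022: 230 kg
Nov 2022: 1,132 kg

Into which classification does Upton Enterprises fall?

Aggregate hazardous waste generated: 1,730 kg + 667 kg + 2,145 kg + 1,457 kg + 942 kg + 481 kg + 935 kg + 1,423 kg + 230 kg + 1,132 kg = 11,142 kg.
11,142 kg > 10,000 kg, so Class III applies.

Class III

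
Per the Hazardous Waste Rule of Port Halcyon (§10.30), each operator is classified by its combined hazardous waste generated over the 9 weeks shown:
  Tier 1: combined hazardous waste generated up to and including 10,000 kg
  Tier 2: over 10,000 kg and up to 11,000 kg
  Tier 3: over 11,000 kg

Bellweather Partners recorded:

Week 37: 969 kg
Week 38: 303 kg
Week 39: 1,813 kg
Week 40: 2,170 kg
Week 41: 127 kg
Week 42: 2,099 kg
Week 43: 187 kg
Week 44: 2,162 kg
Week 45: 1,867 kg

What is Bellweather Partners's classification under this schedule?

Combined hazardous waste generated: 969 kg + 303 kg + 1,813 kg + 2,170 kg + 127 kg + 2,099 kg + 187 kg + 2,162 kg + 1,867 kg = 11,697 kg.
11,697 kg > 11,000 kg, so Tier 3 applies.

Tier 3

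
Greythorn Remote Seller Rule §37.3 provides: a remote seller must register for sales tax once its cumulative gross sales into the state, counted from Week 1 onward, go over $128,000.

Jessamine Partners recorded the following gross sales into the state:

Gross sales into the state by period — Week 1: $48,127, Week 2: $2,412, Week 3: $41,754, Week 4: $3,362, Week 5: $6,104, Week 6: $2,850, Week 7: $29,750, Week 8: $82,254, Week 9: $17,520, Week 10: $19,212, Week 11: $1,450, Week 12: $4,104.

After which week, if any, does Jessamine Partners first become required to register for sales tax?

Week 7

Through Week 1: $48,127
Through Week 2: $50,539
Through Week 3: $92,293
Through Week 4: $95,655
Through Week 5: $101,759
Through Week 6: $104,609
Through Week 7: $134,359 ← exceeds threshold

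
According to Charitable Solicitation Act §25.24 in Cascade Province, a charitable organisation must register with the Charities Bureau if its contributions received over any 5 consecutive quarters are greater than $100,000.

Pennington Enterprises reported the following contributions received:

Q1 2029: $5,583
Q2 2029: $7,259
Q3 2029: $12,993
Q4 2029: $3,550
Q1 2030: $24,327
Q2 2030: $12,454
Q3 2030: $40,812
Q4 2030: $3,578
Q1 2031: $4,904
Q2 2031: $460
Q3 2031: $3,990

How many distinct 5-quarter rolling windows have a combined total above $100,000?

Q1 2029–Q1 2030: $5,583 + $7,259 + $12,993 + $3,550 + $24,327 = $53,712 (under)
Q2 2029–Q2 2030: $7,259 + $12,993 + $3,550 + $24,327 + $12,454 = $60,583 (under)
Q3 2029–Q3 2030: $12,993 + $3,550 + $24,327 + $12,454 + $40,812 = $94,136 (under)
Q4 2029–Q4 2030: $3,550 + $24,327 + $12,454 + $40,812 + $3,578 = $84,721 (under)
Q1 2030–Q1 2031: $24,327 + $12,454 + $40,812 + $3,578 + $4,904 = $86,075 (under)
Q2 2030–Q2 2031: $12,454 + $40,812 + $3,578 + $4,904 + $460 = $62,208 (under)
Q3 2030–Q3 2031: $40,812 + $3,578 + $4,904 + $460 + $3,990 = $53,744 (under)
0 windows exceed the threshold.

0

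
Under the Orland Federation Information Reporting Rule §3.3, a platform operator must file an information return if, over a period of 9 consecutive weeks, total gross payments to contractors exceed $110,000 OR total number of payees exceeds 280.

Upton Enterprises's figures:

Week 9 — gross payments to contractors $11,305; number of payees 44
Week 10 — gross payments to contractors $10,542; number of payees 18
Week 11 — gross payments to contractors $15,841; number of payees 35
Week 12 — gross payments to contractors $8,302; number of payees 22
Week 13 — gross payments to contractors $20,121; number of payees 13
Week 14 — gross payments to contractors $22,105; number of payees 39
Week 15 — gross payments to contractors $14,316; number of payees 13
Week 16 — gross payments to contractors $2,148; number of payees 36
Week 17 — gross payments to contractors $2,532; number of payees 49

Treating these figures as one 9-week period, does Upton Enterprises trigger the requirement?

Total gross payments to contractors: $11,305 + $10,542 + $15,841 + $8,302 + $20,121 + $22,105 + $14,316 + $2,148 + $2,532 = $107,212 (≤ $110,000).
Total number of payees: 44 + 18 + 35 + 22 + 13 + 39 + 13 + 36 + 49 = 269 (≤ 280).
The test is 'or': neither threshold is exceeded.

No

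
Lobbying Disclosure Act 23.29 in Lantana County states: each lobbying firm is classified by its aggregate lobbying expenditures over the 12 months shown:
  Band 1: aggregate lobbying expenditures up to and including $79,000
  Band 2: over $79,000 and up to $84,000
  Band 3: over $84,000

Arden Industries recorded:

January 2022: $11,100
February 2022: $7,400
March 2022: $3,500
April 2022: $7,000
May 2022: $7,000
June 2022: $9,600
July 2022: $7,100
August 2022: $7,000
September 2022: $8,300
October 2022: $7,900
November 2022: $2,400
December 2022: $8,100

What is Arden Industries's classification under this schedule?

Band 3

Aggregate lobbying expenditures: $11,100 + $7,400 + $3,500 + $7,000 + $7,000 + $9,600 + $7,100 + $7,000 + $8,300 + $7,900 + $2,400 + $8,100 = $86,400.
$86,400 > $84,000, so Band 3 applies.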